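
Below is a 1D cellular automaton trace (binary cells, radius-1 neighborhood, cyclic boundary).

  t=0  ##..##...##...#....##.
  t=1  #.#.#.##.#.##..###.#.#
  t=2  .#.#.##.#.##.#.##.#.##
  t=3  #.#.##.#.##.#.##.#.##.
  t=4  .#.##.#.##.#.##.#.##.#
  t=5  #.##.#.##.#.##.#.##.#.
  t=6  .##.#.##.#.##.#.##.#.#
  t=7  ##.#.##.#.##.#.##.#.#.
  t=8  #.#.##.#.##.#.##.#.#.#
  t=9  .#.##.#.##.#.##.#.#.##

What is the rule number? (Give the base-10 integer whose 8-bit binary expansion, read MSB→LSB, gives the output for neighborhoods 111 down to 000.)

  [7] ### => #  t=1,i=16
  [6] ##. => .  t=0,i=1
  [5] #.# => #  t=0,i=21
  [4] #.. => #  t=0,i=2
  [3] .## => #  t=0,i=0
  [2] .#. => .  t=0,i=14
  [1] ..# => .  t=0,i=3
  [0] ... => #  t=0,i=7
  bits 10111001 = 185

185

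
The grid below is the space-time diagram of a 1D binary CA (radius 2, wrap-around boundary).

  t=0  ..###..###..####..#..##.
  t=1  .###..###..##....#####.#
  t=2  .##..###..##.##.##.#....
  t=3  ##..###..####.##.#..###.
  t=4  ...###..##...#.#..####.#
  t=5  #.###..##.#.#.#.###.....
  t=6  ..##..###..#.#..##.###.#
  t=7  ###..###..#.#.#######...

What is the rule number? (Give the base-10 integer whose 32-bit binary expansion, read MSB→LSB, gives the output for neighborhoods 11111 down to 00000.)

2307745757

  nb #####: next=#  (t=1,i=19, bit31=1)
  nb ####.: next=.  (t=0,i=14, bit30=0)
  nb ###.#: next=.  (t=1,i=21, bit29=0)
  nb ###..: next=.  (t=0,i=4, bit28=0)
  nb ##.##: next=#  (t=2,i=12, bit27=1)
  nb ##.#.: next=.  (t=1,i=22, bit26=0)
  nb ##..#: next=.  (t=0,i=5, bit25=0)
  nb ##...: next=#  (t=0,i=23, bit24=1)
  nb #.###: next=#  (t=1,i=1, bit23=1)
  nb #.##.: next=.  (t=2,i=13, bit22=0)
  nb #.#.#: next=.  (t=1,i=23, bit21=0)
  nb #.#..: next=.  (t=2,i=19, bit20=0)
  nb #..##: next=#  (t=0,i=6, bit19=1)
  nb #..#.: next=#  (t=0,i=17, bit18=1)
  nb #...#: next=.  (t=0,i=0, bit17=0)
  nb #....: next=#  (t=1,i=14, bit16=1)
  nb .####: next=.  (t=0,i=13, bit15=0)
  nb .###.: next=#  (t=0,i=3, bit14=1)
  nb .##.#: next=#  (t=2,i=11, bit13=1)
  nb .##..: next=.  (t=0,i=22, bit12=0)
  nb .#.##: next=.  (t=1,i=0, bit11=0)
  nb .#.#.: next=#  (t=4,i=14, bit10=1)
  nb .#..#: next=#  (t=0,i=19, bit9=1)
  nb .#...: next=#  (t=2,i=20, bit8=1)
  nb ..###: next=#  (t=0,i=2, bit7=1)
  nb ..##.: next=#  (t=0,i=21, bit6=1)
  nb ..#.#: next=.  (t=4,i=13, bit5=0)
  nb ..#..: next=#  (t=0,i=18, bit4=1)
  nb ...##: next=#  (t=0,i=1, bit3=1)
  nb ...#.: next=#  (t=4,i=12, bit2=1)
  nb ....#: next=.  (t=1,i=15, bit1=0)
  nb .....: next=#  (t=2,i=22, bit0=1)
  bits 10001001100011010110011111011101 = 2307745757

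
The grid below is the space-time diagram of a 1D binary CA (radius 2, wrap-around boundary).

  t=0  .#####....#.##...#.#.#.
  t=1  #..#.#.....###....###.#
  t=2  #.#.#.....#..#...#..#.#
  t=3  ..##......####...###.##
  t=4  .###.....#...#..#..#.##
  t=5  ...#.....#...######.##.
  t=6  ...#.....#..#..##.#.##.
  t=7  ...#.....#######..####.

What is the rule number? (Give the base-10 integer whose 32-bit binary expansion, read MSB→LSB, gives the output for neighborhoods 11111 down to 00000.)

  nb #####: next=#  (t=0,i=3, bit31=1)
  nb ####.: next=.  (t=0,i=4, bit30=0)
  nb ###.#: next=#  (t=1,i=20, bit29=1)
  nb ###..: next=#  (t=0,i=5, bit28=1)
  nb ##.##: next=.  (t=1,i=21, bit27=0)
  nb ##.#.: next=.  (t=2,i=1, bit26=0)
  nb ##..#: next=.  (t=1,i=1, bit25=0)
  nb ##...: next=.  (t=0,i=6, bit24=0)
  nb #.###: next=.  (t=4,i=1, bit23=0)
  nb #.##.: next=#  (t=0,i=12, bit22=1)
  nb #.#.#: next=#  (t=0,i=19, bit21=1)
  nb #.#..: next=.  (t=0,i=21, bit20=0)
  nb #..##: next=#  (t=0,i=0, bit19=1)
  nb #..#.: next=#  (t=1,i=2, bit18=1)
  nb #...#: next=.  (t=0,i=15, bit17=0)
  nb #....: next=.  (t=0,i=7, bit16=0)
  nb .####: next=.  (t=0,i=2, bit15=0)
  nb .###.: next=.  (t=1,i=12, bit14=0)
  nb .##.#: next=.  (t=2,i=0, bit13=0)
  nb .##..: next=#  (t=0,i=13, bit12=1)
  nb .#.##: next=#  (t=0,i=11, bit11=1)
  nb .#.#.: next=#  (t=0,i=18, bit10=1)
  nb .#..#: next=#  (t=0,i=22, bit9=1)
  nb .#...: next=.  (t=1,i=6, bit8=0)
  nb ..###: next=.  (t=0,i=1, bit7=0)
  nb ..##.: next=#  (t=3,i=2, bit6=1)
  nb ..#.#: next=.  (t=0,i=10, bit5=0)
  nb ..#..: next=#  (t=2,i=10, bit4=1)
  nb ...##: next=#  (t=1,i=10, bit3=1)
  nb ...#.: next=.  (t=0,i=9, bit2=0)
  nb ....#: next=.  (t=0,i=8, bit1=0)
  nb .....: next=.  (t=1,i=8, bit0=0)
  bits 10110000011011000001111001011000 = 2959875672

2959875672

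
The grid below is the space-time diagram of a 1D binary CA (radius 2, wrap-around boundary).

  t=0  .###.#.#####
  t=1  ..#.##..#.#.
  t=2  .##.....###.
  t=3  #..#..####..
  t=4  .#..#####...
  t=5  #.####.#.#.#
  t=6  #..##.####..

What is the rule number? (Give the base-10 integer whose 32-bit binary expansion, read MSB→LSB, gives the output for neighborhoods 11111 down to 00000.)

  nb #####: next=.  (t=0,i=9, bit31=0)
  nb ####.: next=#  (t=0,i=10, bit30=1)
  nb ###.#: next=.  (t=0,i=3, bit29=0)
  nb ###..: next=.  (t=2,i=10, bit28=0)
  nb ##.##: next=.  (t=0,i=0, bit27=0)
  nb ##.#.: next=#  (t=0,i=4, bit26=1)
  nb ##..#: next=.  (t=1,i=6, bit25=0)
  nb ##...: next=#  (t=2,i=3, bit24=1)
  nb #.###: next=.  (t=0,i=1, bit23=0)
  nb #.##.: next=.  (t=1,i=4, bit22=0)
  nb #.#.#: next=#  (t=0,i=5, bit21=1)
  nb #.#..: next=#  (t=1,i=10, bit20=1)
  nb #..##: next=#  (t=2,i=0, bit19=1)
  nb #..#.: next=.  (t=1,i=7, bit18=0)
  nb #...#: next=.  (t=1,i=0, bit17=0)
  nb #....: next=.  (t=2,i=4, bit16=0)
  nb .####: next=#  (t=0,i=8, bit15=1)
  nb .###.: next=#  (t=0,i=2, bit14=1)
  nb .##.#: next=#  (t=5,i=0, bit13=1)
  nb .##..: next=.  (t=1,i=5, bit12=0)
  nb .#.##: next=.  (t=0,i=6, bit11=0)
  nb .#.#.: next=#  (t=1,i=9, bit10=1)
  nb .#..#: next=#  (t=3,i=1, bit9=1)
  nb .#...: next=.  (t=1,i=11, bit8=0)
  nb ..###: next=#  (t=2,i=8, bit7=1)
  nb ..##.: next=.  (t=2,i=1, bit6=0)
  nb ..#.#: next=#  (t=1,i=2, bit5=1)
  nb ..#..: next=.  (t=3,i=0, bit4=0)
  nb ...##: next=#  (t=2,i=7, bit3=1)
  nb ...#.: next=#  (t=1,i=1, bit2=1)
  nb ....#: next=#  (t=2,i=6, bit1=1)
  nb .....: next=.  (t=2,i=5, bit0=0)
  bits 01000101001110001110011010101110 = 1161356974

1161356974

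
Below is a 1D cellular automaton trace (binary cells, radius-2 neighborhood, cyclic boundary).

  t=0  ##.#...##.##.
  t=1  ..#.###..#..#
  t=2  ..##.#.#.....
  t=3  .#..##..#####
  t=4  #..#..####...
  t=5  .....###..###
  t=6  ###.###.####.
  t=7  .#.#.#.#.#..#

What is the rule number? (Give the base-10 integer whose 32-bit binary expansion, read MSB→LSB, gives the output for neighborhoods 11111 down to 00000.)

  ##### -> .   bit 31 = 0  t=3,i=10
  ####. -> .   bit 30 = 0  t=3,i=11
  ###.# -> .   bit 29 = 0  t=3,i=12
  ###.. -> .   bit 28 = 0  t=1,i=6
  ##.## -> #   bit 27 = 1  t=0,i=9
  ##.#. -> #   bit 26 = 1  t=0,i=2
  ##..# -> #   bit 25 = 1  t=1,i=7
  ##... -> #   bit 24 = 1  t=4,i=10
  #.### -> .   bit 23 = 0  t=1,i=4
  #.##. -> .   bit 22 = 0  t=0,i=0
  #.#.# -> #   bit 21 = 1  t=2,i=5
  #.#.. -> .   bit 20 = 0  t=0,i=3
  #..## -> #   bit 19 = 1  t=3,i=3
  #..#. -> .   bit 18 = 0  t=1,i=1
  #...# -> #   bit 17 = 1  t=0,i=5
  #.... -> #   bit 16 = 1  t=2,i=9
  .#### -> #   bit 15 = 1  t=3,i=9
  .###. -> #   bit 14 = 1  t=1,i=5
  .##.# -> .   bit 13 = 0  t=0,i=1
  .##.. -> .   bit 12 = 0  t=3,i=5
  .#.## -> #   bit 11 = 1  t=1,i=3
  .#.#. -> .   bit 10 = 0  t=2,i=6
  .#..# -> .   bit 9 = 0  t=1,i=0
  .#... -> #   bit 8 = 1  t=0,i=4
  ..### -> #   bit 7 = 1  t=3,i=8
  ..##. -> .   bit 6 = 0  t=0,i=7
  ..#.# -> #   bit 5 = 1  t=1,i=2
  ..#.. -> .   bit 4 = 0  t=1,i=9
  ...## -> #   bit 3 = 1  t=0,i=6
  ...#. -> #   bit 2 = 1  t=4,i=12
  ....# -> .   bit 1 = 0  t=2,i=0
  ..... -> #   bit 0 = 1  t=2,i=10
  bits 00001111001010111100100110101101 = 254527917

254527917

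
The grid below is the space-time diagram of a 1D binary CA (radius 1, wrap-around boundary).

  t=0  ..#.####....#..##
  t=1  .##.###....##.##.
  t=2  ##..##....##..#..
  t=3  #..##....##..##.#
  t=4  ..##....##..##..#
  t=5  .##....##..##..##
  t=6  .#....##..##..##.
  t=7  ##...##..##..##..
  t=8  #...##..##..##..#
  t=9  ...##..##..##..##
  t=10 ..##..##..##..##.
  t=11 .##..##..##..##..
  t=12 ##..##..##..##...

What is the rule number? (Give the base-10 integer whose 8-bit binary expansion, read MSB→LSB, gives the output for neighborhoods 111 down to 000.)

  [7] ### => #  t=0,i=5
  [6] ##. => .  t=0,i=7
  [5] #.# => .  t=0,i=3
  [4] #.. => .  t=0,i=0
  [3] .## => #  t=0,i=4
  [2] .#. => #  t=0,i=2
  [1] ..# => #  t=0,i=1
  [0] ... => .  t=0,i=9
  bits 10001110 = 142

142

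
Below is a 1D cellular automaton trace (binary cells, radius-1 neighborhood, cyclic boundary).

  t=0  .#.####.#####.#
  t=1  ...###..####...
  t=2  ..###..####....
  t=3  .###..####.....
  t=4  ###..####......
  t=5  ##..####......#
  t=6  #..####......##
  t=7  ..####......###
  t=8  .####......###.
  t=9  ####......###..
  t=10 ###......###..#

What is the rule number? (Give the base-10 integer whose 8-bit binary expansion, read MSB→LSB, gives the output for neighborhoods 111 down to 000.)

  ###|#  b7=1 t=0,i=4
  ##.|.  b6=0 t=0,i=6
  #.#|.  b5=0 t=0,i=0
  #..|.  b4=0 t=1,i=6
  .##|#  b3=1 t=0,i=3
  .#.|.  b2=0 t=0,i=1
  ..#|#  b1=1 t=1,i=2
  ...|.  b0=0 t=1,i=0
  bits 10001010 = 138

138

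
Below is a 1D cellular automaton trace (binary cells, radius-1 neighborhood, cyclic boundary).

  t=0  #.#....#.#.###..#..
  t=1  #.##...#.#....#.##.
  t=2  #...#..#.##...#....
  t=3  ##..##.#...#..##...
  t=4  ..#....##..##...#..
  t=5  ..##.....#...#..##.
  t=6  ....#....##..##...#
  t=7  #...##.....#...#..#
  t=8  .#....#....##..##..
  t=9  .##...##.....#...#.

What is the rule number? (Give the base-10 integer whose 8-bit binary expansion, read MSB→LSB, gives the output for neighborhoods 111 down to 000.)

  ###|.  b7=0 t=0,i=12
  ##.|.  b6=0 t=0,i=13
  #.#|.  b5=0 t=0,i=1
  #..|#  b4=1 t=0,i=3
  .##|.  b3=0 t=0,i=11
  .#.|#  b2=1 t=0,i=0
  ..#|.  b1=0 t=0,i=6
  ...|.  b0=0 t=0,i=4
  bits 00010100 = 20

20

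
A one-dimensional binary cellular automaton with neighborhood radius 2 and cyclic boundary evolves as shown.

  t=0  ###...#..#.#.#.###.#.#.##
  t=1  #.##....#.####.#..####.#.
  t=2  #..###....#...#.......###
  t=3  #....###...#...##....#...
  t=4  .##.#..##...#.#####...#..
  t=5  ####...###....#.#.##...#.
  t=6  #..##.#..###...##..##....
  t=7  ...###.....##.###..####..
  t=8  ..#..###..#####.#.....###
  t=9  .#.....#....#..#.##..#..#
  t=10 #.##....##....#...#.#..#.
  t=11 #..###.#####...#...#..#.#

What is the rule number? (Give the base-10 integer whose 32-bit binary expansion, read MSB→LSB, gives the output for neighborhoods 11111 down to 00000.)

  [31] ##### => #  t=0,i=0
  [30] ####. => .  t=0,i=1
  [29] ###.# => .  t=0,i=17
  [28] ###.. => #  t=0,i=2
  [27] ##.## => #  t=7,i=13
  [26] ##.#. => #  t=0,i=18
  [25] ##..# => .  t=2,i=1
  [24] ##... => #  t=0,i=3
  [23] #.### => #  t=0,i=15
  [22] #.##. => .  t=1,i=2
  [21] #.#.# => #  t=0,i=11
  [20] #.#.. => .  t=1,i=15
  [19] #..## => .  t=1,i=17
  [18] #..#. => #  t=0,i=8
  [17] #...# => .  t=0,i=4
  [16] #.... => #  t=1,i=5
  [15] .#### => .  t=0,i=24
  [14] .###. => .  t=0,i=16
  [13] .##.# => #  t=4,i=2
  [12] .##.. => #  t=1,i=3
  [11] .#.## => .  t=0,i=14
  [10] .#.#. => #  t=0,i=10
  [9] .#..# => .  t=0,i=7
  [8] .#... => #  t=2,i=11
  [7] ..### => .  t=1,i=18
  [6] ..##. => #  t=3,i=15
  [5] ..#.# => .  t=0,i=9
  [4] ..#.. => .  t=0,i=6
  [3] ...## => #  t=2,i=21
  [2] ...#. => .  t=0,i=5
  [1] ....# => .  t=1,i=6
  [0] ..... => .  t=2,i=17
  bits 10011101101001010011010101001000 = 2644849992

2644849992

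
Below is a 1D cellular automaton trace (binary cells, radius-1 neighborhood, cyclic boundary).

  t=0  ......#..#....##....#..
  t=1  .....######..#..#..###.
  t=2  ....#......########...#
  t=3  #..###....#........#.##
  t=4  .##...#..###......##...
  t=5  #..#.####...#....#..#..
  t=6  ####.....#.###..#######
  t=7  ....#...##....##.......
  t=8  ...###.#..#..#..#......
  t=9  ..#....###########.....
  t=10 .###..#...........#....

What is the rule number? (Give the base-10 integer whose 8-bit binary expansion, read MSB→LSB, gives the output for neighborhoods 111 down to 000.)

22

  nb ###: next=.  (t=1,i=6, bit7=0)
  nb ##.: next=.  (t=0,i=15, bit6=0)
  nb #.#: next=.  (t=3,i=20, bit5=0)
  nb #..: next=#  (t=0,i=7, bit4=1)
  nb .##: next=.  (t=0,i=14, bit3=0)
  nb .#.: next=#  (t=0,i=6, bit2=1)
  nb ..#: next=#  (t=0,i=5, bit1=1)
  nb ...: next=.  (t=0,i=0, bit0=0)
  bits 00010110 = 22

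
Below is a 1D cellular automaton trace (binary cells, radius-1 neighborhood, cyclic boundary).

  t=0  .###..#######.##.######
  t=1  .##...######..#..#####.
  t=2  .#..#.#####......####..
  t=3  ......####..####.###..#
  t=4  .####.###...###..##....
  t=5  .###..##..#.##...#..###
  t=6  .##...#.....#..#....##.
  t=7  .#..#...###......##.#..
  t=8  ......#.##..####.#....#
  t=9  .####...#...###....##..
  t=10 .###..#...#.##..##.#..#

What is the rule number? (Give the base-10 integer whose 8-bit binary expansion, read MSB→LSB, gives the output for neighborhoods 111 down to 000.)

137

  ###|#  b7=1 t=0,i=2
  ##.|.  b6=0 t=0,i=3
  #.#|.  b5=0 t=0,i=0
  #..|.  b4=0 t=0,i=4
  .##|#  b3=1 t=0,i=1
  .#.|.  b2=0 t=1,i=14
  ..#|.  b1=0 t=0,i=5
  ...|#  b0=1 t=1,i=4
  bits 10001001 = 137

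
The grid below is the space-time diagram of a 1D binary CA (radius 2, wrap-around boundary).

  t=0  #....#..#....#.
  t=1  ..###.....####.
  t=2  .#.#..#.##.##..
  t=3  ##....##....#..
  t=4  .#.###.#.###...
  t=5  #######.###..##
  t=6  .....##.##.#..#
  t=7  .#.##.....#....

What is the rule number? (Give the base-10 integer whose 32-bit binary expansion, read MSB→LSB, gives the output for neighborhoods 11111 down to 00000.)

  nb #####: next=.  (t=5,i=0, bit31=0)
  nb ####.: next=#  (t=1,i=12, bit30=1)
  nb ###.#: next=#  (t=4,i=5, bit29=1)
  nb ###..: next=.  (t=1,i=4, bit28=0)
  nb ##.##: next=.  (t=2,i=10, bit27=0)
  nb ##.#.: next=#  (t=4,i=6, bit26=1)
  nb ##..#: next=#  (t=5,i=11, bit25=1)
  nb ##...: next=.  (t=1,i=5, bit24=0)
  nb #.###: next=#  (t=4,i=3, bit23=1)
  nb #.##.: next=.  (t=2,i=8, bit22=0)
  nb #.#.#: next=.  (t=4,i=7, bit21=0)
  nb #.#..: next=.  (t=0,i=0, bit20=0)
  nb #..##: next=.  (t=3,i=14, bit19=0)
  nb #..#.: next=.  (t=0,i=7, bit18=0)
  nb #...#: next=.  (t=1,i=0, bit17=0)
  nb #....: next=#  (t=0,i=2, bit16=1)
  nb .####: next=#  (t=1,i=11, bit15=1)
  nb .###.: next=#  (t=1,i=3, bit14=1)
  nb .##.#: next=.  (t=2,i=9, bit13=0)
  nb .##..: next=#  (t=2,i=12, bit12=1)
  nb .#.##: next=#  (t=2,i=7, bit11=1)
  nb .#.#.: next=.  (t=0,i=14, bit10=0)
  nb .#..#: next=.  (t=0,i=6, bit9=0)
  nb .#...: next=.  (t=0,i=1, bit8=0)
  nb ..###: next=.  (t=1,i=2, bit7=0)
  nb ..##.: next=.  (t=3,i=0, bit6=0)
  nb ..#.#: next=#  (t=0,i=13, bit5=1)
  nb ..#..: next=.  (t=0,i=5, bit4=0)
  nb ...##: next=#  (t=1,i=1, bit3=1)
  nb ...#.: next=#  (t=0,i=4, bit2=1)
  nb ....#: next=#  (t=0,i=3, bit1=1)
  nb .....: next=.  (t=1,i=7, bit0=0)
  bits 01100110100000011101100000101110 = 1719785518

1719785518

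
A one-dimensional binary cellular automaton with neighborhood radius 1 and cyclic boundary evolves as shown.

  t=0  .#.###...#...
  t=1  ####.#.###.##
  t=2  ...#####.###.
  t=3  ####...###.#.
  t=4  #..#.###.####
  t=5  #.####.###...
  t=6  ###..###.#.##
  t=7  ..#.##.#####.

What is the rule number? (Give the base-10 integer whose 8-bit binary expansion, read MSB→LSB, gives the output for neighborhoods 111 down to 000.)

111

  ###|.  b7=0 t=0,i=4
  ##.|#  b6=1 t=0,i=5
  #.#|#  b5=1 t=0,i=2
  #..|.  b4=0 t=0,i=6
  .##|#  b3=1 t=0,i=3
  .#.|#  b2=1 t=0,i=1
  ..#|#  b1=1 t=0,i=0
  ...|#  b0=1 t=0,i=7
  bits 01101111 = 111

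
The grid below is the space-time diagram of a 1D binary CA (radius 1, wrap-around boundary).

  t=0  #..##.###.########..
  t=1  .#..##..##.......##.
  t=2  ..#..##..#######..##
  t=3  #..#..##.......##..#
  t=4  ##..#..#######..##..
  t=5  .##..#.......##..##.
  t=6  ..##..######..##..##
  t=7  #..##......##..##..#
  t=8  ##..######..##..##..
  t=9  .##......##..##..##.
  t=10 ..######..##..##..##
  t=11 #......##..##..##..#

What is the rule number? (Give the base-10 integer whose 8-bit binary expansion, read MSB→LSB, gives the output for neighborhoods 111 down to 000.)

113

  ###|.  b7=0 t=0,i=7
  ##.|#  b6=1 t=0,i=4
  #.#|#  b5=1 t=0,i=5
  #..|#  b4=1 t=0,i=1
  .##|.  b3=0 t=0,i=3
  .#.|.  b2=0 t=0,i=0
  ..#|.  b1=0 t=0,i=2
  ...|#  b0=1 t=1,i=11
  bits 01110001 = 113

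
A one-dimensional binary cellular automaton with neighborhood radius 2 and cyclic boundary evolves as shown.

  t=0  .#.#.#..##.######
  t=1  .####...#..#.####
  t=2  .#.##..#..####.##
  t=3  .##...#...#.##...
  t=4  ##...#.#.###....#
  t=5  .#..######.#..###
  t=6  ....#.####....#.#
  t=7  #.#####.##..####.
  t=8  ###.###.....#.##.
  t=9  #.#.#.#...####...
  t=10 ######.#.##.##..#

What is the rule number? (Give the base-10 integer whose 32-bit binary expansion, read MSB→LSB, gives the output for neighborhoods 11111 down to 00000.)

  [31] ##### => #  t=0,i=13
  [30] ####. => #  t=0,i=15
  [29] ###.# => #  t=0,i=16
  [28] ###.. => #  t=1,i=4
  [27] ##.## => .  t=0,i=10
  [26] ##.#. => .  t=0,i=0
  [25] ##..# => .  t=2,i=5
  [24] ##... => .  t=1,i=5
  [23] #.### => #  t=0,i=11
  [22] #.##. => .  t=2,i=3
  [21] #.#.# => #  t=0,i=1
  [20] #.#.. => .  t=0,i=5
  [19] #..## => .  t=0,i=7
  [18] #..#. => #  t=1,i=10
  [17] #...# => .  t=1,i=6
  [16] #.... => .  t=3,i=15
  [15] .#### => .  t=0,i=12
  [14] .###. => .  t=4,i=0
  [13] .##.# => .  t=0,i=9
  [12] .##.. => .  t=2,i=4
  [11] .#.## => #  t=1,i=12
  [10] .#.#. => #  t=0,i=2
  [9] .#..# => .  t=0,i=6
  [8] .#... => #  t=3,i=7
  [7] ..### => #  t=2,i=10
  [6] ..##. => #  t=0,i=8
  [5] ..#.# => #  t=1,i=11
  [4] ..#.. => .  t=1,i=8
  [3] ...## => #  t=3,i=0
  [2] ...#. => #  t=1,i=7
  [1] ....# => #  t=3,i=16
  [0] ..... => .  t=8,i=9
  bits 11110000101001000000110111101110 = 4037283310

4037283310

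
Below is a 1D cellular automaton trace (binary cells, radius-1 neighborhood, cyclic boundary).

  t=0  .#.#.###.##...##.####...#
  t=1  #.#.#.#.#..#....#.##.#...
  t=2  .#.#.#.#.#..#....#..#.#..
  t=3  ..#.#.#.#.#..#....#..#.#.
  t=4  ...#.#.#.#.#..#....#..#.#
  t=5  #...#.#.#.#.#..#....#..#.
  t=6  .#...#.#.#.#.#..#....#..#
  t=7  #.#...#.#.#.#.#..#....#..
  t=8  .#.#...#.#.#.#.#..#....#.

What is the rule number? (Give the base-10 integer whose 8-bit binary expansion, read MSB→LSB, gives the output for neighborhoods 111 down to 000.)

176

  [7] ### => #  t=0,i=6
  [6] ##. => .  t=0,i=7
  [5] #.# => #  t=0,i=0
  [4] #.. => #  t=0,i=11
  [3] .## => .  t=0,i=5
  [2] .#. => .  t=0,i=1
  [1] ..# => .  t=0,i=13
  [0] ... => .  t=0,i=12
  bits 10110000 = 176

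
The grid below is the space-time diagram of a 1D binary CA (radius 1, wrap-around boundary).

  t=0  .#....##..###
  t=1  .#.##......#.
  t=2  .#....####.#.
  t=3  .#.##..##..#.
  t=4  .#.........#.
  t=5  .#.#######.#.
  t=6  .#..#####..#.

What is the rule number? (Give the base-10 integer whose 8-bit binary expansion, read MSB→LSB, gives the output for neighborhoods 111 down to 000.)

133

  ### -> #   bit 7 = 1  t=0,i=11
  ##. -> .   bit 6 = 0  t=0,i=7
  #.# -> .   bit 5 = 0  t=0,i=0
  #.. -> .   bit 4 = 0  t=0,i=2
  .## -> .   bit 3 = 0  t=0,i=6
  .#. -> #   bit 2 = 1  t=0,i=1
  ..# -> .   bit 1 = 0  t=0,i=5
  ... -> #   bit 0 = 1  t=0,i=3
  bits 10000101 = 133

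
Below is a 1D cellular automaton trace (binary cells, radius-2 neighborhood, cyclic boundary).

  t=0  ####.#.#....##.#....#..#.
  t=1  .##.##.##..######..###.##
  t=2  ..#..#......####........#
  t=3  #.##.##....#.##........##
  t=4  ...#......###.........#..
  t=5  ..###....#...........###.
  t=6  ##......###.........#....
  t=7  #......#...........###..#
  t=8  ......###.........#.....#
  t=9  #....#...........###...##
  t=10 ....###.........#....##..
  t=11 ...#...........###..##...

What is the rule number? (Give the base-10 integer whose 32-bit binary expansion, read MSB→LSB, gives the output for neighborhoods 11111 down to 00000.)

3291655036

  nb #####: next=#  (t=1,i=13, bit31=1)
  nb ####.: next=#  (t=0,i=2, bit30=1)
  nb ###.#: next=.  (t=0,i=3, bit29=0)
  nb ###..: next=.  (t=1,i=16, bit28=0)
  nb ##.##: next=.  (t=1,i=0, bit27=0)
  nb ##.#.: next=#  (t=0,i=4, bit26=1)
  nb ##..#: next=.  (t=1,i=9, bit25=0)
  nb ##...: next=.  (t=2,i=16, bit24=0)
  nb #.###: next=.  (t=0,i=0, bit23=0)
  nb #.##.: next=.  (t=1,i=1, bit22=0)
  nb #.#.#: next=#  (t=0,i=5, bit21=1)
  nb #.#..: next=#  (t=0,i=7, bit20=1)
  nb #..##: next=.  (t=1,i=10, bit19=0)
  nb #..#.: next=.  (t=0,i=22, bit18=0)
  nb #...#: next=#  (t=5,i=0, bit17=1)
  nb #....: next=.  (t=0,i=9, bit16=0)
  nb .####: next=#  (t=0,i=1, bit15=1)
  nb .###.: next=.  (t=1,i=20, bit14=0)
  nb .##.#: next=#  (t=0,i=13, bit13=1)
  nb .##..: next=.  (t=1,i=8, bit12=0)
  nb .#.##: next=#  (t=0,i=24, bit11=1)
  nb .#.#.: next=.  (t=0,i=6, bit10=0)
  nb .#..#: next=#  (t=0,i=21, bit9=1)
  nb .#...: next=#  (t=0,i=8, bit8=1)
  nb ..###: next=.  (t=1,i=11, bit7=0)
  nb ..##.: next=#  (t=0,i=12, bit6=1)
  nb ..#.#: next=#  (t=0,i=23, bit5=1)
  nb ..#..: next=#  (t=0,i=20, bit4=1)
  nb ...##: next=#  (t=0,i=11, bit3=1)
  nb ...#.: next=#  (t=0,i=19, bit2=1)
  nb ....#: next=.  (t=0,i=10, bit1=0)
  nb .....: next=.  (t=2,i=8, bit0=0)
  bits 11000100001100101010101101111100 = 3291655036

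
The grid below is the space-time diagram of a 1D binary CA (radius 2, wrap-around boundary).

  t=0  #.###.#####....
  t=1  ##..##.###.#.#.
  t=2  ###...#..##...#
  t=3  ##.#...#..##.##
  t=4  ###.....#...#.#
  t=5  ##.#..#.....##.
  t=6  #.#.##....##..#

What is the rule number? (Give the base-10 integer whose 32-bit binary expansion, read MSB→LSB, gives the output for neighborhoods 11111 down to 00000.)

  [31] ##### => #  t=0,i=8
  [30] ####. => #  t=0,i=9
  [29] ###.# => #  t=0,i=4
  [28] ###.. => .  t=0,i=10
  [27] ##.## => #  t=0,i=5
  [26] ##.#. => #  t=1,i=10
  [25] ##..# => #  t=1,i=2
  [24] ##... => #  t=0,i=11
  [23] #.### => .  t=0,i=2
  [22] #.##. => #  t=1,i=0
  [21] #.#.# => .  t=1,i=11
  [20] #.#.. => .  t=3,i=3
  [19] #..## => .  t=1,i=3
  [18] #..#. => #  t=5,i=5
  [17] #...# => .  t=2,i=4
  [16] #.... => .  t=0,i=12
  [15] .#### => #  t=0,i=7
  [14] .###. => .  t=0,i=3
  [13] .##.# => .  t=1,i=5
  [12] .##.. => #  t=1,i=1
  [11] .#.## => #  t=0,i=1
  [10] .#.#. => .  t=1,i=12
  [9] .#..# => #  t=2,i=7
  [8] .#... => .  t=3,i=4
  [7] ..### => #  t=2,i=14
  [6] ..##. => .  t=1,i=4
  [5] ..#.# => #  t=0,i=0
  [4] ..#.. => .  t=2,i=6
  [3] ...## => #  t=2,i=13
  [2] ...#. => .  t=0,i=14
  [1] ....# => #  t=0,i=13
  [0] ..... => .  t=4,i=5
  bits 11101111010001001001101010101010 = 4014250666

4014250666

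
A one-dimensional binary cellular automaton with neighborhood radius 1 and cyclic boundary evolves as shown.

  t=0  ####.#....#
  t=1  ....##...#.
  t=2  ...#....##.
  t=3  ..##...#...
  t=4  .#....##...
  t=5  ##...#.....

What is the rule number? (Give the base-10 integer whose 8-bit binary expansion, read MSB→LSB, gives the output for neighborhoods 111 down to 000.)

  ###|.  b7=0 t=0,i=0
  ##.|.  b6=0 t=0,i=3
  #.#|#  b5=1 t=0,i=4
  #..|.  b4=0 t=0,i=6
  .##|.  b3=0 t=0,i=10
  .#.|#  b2=1 t=0,i=5
  ..#|#  b1=1 t=0,i=9
  ...|.  b0=0 t=0,i=7
  bits 00100110 = 38

38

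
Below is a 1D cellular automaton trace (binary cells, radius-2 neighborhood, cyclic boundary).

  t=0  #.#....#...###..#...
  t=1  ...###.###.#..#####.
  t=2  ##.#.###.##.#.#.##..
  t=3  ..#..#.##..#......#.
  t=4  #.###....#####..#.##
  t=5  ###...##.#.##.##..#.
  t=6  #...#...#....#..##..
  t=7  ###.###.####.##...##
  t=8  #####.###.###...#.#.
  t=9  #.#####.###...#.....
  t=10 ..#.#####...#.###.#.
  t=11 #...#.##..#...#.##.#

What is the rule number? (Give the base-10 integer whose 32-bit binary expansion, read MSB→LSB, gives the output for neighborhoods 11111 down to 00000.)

4001825682

  [31] ##### => #  t=1,i=16
  [30] ####. => #  t=1,i=17
  [29] ###.# => #  t=1,i=5
  [28] ###.. => .  t=0,i=13
  [27] ##.## => #  t=1,i=6
  [26] ##.#. => #  t=1,i=10
  [25] ##..# => #  t=0,i=14
  [24] ##... => .  t=1,i=19
  [23] #.### => #  t=1,i=7
  [22] #.##. => .  t=2,i=9
  [21] #.#.# => .  t=2,i=3
  [20] #.#.. => .  t=0,i=2
  [19] #..## => .  t=1,i=13
  [18] #..#. => #  t=0,i=15
  [17] #...# => #  t=0,i=9
  [16] #.... => #  t=0,i=4
  [15] .#### => .  t=1,i=15
  [14] .###. => .  t=0,i=12
  [13] .##.# => .  t=2,i=1
  [12] .##.. => .  t=2,i=17
  [11] .#.## => .  t=2,i=4
  [10] .#.#. => .  t=0,i=1
  [9] .#..# => #  t=1,i=12
  [8] .#... => #  t=0,i=3
  [7] ..### => #  t=0,i=11
  [6] ..##. => .  t=2,i=0
  [5] ..#.# => .  t=0,i=0
  [4] ..#.. => #  t=0,i=7
  [3] ...## => .  t=0,i=10
  [2] ...#. => .  t=0,i=6
  [1] ....# => #  t=0,i=5
  [0] ..... => .  t=3,i=14
  bits 11101110100001110000001110010010 = 4001825682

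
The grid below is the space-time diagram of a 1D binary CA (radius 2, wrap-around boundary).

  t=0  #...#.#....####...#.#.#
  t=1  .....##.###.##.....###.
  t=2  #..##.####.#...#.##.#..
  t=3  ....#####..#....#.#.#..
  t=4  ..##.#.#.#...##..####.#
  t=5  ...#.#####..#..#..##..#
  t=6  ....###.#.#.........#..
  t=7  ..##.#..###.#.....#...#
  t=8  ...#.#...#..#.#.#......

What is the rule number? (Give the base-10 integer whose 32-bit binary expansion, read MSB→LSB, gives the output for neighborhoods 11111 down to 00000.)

1253174282

  [31] ##### => .  t=3,i=6
  [30] ####. => #  t=0,i=13
  [29] ###.# => .  t=1,i=10
  [28] ###.. => .  t=0,i=14
  [27] ##.## => #  t=1,i=7
  [26] ##.#. => .  t=2,i=10
  [25] ##..# => #  t=3,i=9
  [24] ##... => .  t=0,i=1
  [23] #.### => #  t=1,i=8
  [22] #.##. => .  t=0,i=22
  [21] #.#.# => #  t=0,i=20
  [20] #.#.. => #  t=0,i=6
  [19] #..## => .  t=2,i=2
  [18] #..#. => .  t=2,i=22
  [17] #...# => .  t=0,i=2
  [16] #.... => #  t=0,i=8
  [15] .#### => #  t=0,i=12
  [14] .###. => #  t=1,i=9
  [13] .##.# => #  t=1,i=6
  [12] .##.. => .  t=0,i=0
  [11] .#.## => #  t=0,i=21
  [10] .#.#. => #  t=0,i=5
  [9] .#..# => .  t=2,i=1
  [8] .#... => .  t=0,i=7
  [7] ..### => .  t=0,i=11
  [6] ..##. => .  t=1,i=5
  [5] ..#.# => .  t=0,i=4
  [4] ..#.. => .  t=2,i=0
  [3] ...## => #  t=0,i=10
  [2] ...#. => .  t=0,i=3
  [1] ....# => #  t=0,i=9
  [0] ..... => .  t=1,i=1
  bits 01001010101100011110110000001010 = 1253174282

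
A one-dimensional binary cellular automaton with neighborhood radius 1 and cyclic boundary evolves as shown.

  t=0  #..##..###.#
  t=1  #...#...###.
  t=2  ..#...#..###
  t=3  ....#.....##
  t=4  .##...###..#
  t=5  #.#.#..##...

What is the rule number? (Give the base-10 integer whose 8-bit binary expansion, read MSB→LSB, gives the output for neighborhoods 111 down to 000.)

225

  ###|#  b7=1 t=0,i=8
  ##.|#  b6=1 t=0,i=0
  #.#|#  b5=1 t=0,i=10
  #..|.  b4=0 t=0,i=1
  .##|.  b3=0 t=0,i=3
  .#.|.  b2=0 t=1,i=0
  ..#|.  b1=0 t=0,i=2
  ...|#  b0=1 t=1,i=2
  bits 11100001 = 225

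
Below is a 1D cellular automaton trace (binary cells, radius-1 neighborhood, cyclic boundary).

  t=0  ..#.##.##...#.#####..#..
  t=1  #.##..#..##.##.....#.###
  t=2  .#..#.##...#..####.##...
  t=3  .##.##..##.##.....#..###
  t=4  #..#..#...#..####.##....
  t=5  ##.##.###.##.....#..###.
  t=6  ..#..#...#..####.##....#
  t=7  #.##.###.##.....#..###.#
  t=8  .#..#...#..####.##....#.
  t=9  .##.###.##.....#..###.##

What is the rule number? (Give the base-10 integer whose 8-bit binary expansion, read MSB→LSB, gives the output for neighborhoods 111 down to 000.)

  ###|.  b7=0 t=0,i=15
  ##.|.  b6=0 t=0,i=5
  #.#|#  b5=1 t=0,i=3
  #..|#  b4=1 t=0,i=9
  .##|.  b3=0 t=0,i=4
  .#.|#  b2=1 t=0,i=2
  ..#|.  b1=0 t=0,i=1
  ...|#  b0=1 t=0,i=0
  bits 00110101 = 53

53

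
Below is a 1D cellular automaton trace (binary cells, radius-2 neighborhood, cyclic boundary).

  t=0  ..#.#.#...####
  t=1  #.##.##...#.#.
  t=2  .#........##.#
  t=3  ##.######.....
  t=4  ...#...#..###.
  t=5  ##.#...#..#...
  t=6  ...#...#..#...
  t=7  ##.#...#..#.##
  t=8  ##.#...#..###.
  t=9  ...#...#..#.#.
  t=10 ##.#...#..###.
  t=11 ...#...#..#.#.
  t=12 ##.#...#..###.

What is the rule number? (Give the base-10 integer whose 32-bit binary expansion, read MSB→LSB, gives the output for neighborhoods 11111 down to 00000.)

  #####|.  b31=0 t=3,i=5
  ####.|#  b30=1 t=0,i=12
  ###.#|#  b29=1 t=7,i=1
  ###..|.  b28=0 t=0,i=13
  ##.##|.  b27=0 t=1,i=4
  ##.#.|.  b26=0 t=2,i=12
  ##..#|#  b25=1 t=0,i=0
  ##...|.  b24=0 t=1,i=7
  #.###|#  b23=1 t=3,i=3
  #.##.|.  b22=0 t=1,i=2
  #.#.#|.  b21=0 t=0,i=4
  #.#..|#  b20=1 t=0,i=6
  #..##|.  b19=0 t=4,i=9
  #..#.|.  b18=0 t=0,i=1
  #...#|.  b17=0 t=0,i=8
  #....|#  b16=1 t=2,i=3
  .####|.  b15=0 t=0,i=11
  .###.|.  b14=0 t=4,i=11
  .##.#|.  b13=0 t=1,i=3
  .##..|.  b12=0 t=1,i=6
  .#.##|#  b11=1 t=1,i=1
  .#.#.|#  b10=1 t=0,i=3
  .#..#|.  b9=0 t=4,i=8
  .#...|.  b8=0 t=0,i=7
  ..###|#  b7=1 t=0,i=10
  ..##.|.  b6=0 t=2,i=10
  ..#.#|#  b5=1 t=0,i=2
  ..#..|#  b4=1 t=4,i=3
  ...##|.  b3=0 t=0,i=9
  ...#.|.  b2=0 t=1,i=9
  ....#|#  b1=1 t=2,i=8
  .....|#  b0=1 t=2,i=4
  bits 01100010100100010000110010110011 = 1653673139

1653673139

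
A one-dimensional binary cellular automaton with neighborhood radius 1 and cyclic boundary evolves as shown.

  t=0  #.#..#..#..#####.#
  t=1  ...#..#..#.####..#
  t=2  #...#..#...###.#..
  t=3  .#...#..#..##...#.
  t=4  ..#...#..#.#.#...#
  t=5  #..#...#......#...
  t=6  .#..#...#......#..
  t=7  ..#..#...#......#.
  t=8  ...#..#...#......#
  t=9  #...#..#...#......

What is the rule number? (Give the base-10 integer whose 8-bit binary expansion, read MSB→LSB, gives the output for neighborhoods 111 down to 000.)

152

  [7] ### => #  t=0,i=12
  [6] ##. => .  t=0,i=0
  [5] #.# => .  t=0,i=1
  [4] #.. => #  t=0,i=3
  [3] .## => #  t=0,i=11
  [2] .#. => .  t=0,i=2
  [1] ..# => .  t=0,i=4
  [0] ... => .  t=1,i=1
  bits 10011000 = 152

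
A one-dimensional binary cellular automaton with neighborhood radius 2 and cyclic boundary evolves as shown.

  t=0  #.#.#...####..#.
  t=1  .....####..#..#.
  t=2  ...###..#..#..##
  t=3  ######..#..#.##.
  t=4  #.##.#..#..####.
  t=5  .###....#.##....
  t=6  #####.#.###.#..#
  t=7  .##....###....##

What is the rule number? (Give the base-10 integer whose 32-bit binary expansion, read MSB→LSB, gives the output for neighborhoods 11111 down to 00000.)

2445961722

  ##### -> #   bit 31 = 1  t=3,i=2
  ####. -> .   bit 30 = 0  t=0,i=10
  ###.# -> .   bit 29 = 0  t=4,i=14
  ###.. -> #   bit 28 = 1  t=0,i=11
  ##.## -> .   bit 27 = 0  t=3,i=15
  ##.#. -> .   bit 26 = 0  t=4,i=4
  ##..# -> .   bit 25 = 0  t=0,i=12
  ##... -> #   bit 24 = 1  t=2,i=0
  #.### -> #   bit 23 = 1  t=3,i=0
  #.##. -> #   bit 22 = 1  t=3,i=13
  #.#.# -> .   bit 21 = 0  t=0,i=0
  #.#.. -> .   bit 20 = 0  t=0,i=4
  #..## -> #   bit 19 = 1  t=2,i=13
  #..#. -> .   bit 18 = 0  t=0,i=13
  #...# -> #   bit 17 = 1  t=0,i=6
  #.... -> .   bit 16 = 0  t=1,i=0
  .#### -> .   bit 15 = 0  t=0,i=9
  .###. -> #   bit 14 = 1  t=2,i=4
  .##.# -> #   bit 13 = 1  t=3,i=14
  .##.. -> .   bit 12 = 0  t=2,i=15
  .#.## -> #   bit 11 = 1  t=3,i=12
  .#.#. -> .   bit 10 = 0  t=0,i=1
  .#..# -> .   bit 9 = 0  t=1,i=12
  .#... -> #   bit 8 = 1  t=0,i=5
  ..### -> #   bit 7 = 1  t=0,i=8
  ..##. -> #   bit 6 = 1  t=2,i=14
  ..#.# -> #   bit 5 = 1  t=0,i=14
  ..#.. -> #   bit 4 = 1  t=1,i=11
  ...## -> #   bit 3 = 1  t=0,i=7
  ...#. -> .   bit 2 = 0  t=5,i=7
  ....# -> #   bit 1 = 1  t=1,i=3
  ..... -> .   bit 0 = 0  t=1,i=1
  bits 10010001110010100110100111111010 = 2445961722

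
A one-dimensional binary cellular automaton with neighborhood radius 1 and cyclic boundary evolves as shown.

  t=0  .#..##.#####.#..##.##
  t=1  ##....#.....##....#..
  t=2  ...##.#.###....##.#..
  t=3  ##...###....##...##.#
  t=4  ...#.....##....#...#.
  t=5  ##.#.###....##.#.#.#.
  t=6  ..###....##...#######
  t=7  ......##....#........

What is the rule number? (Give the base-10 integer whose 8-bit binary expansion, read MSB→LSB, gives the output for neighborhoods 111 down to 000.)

  nb ###: next=.  (t=0,i=8, bit7=0)
  nb ##.: next=.  (t=0,i=5, bit6=0)
  nb #.#: next=#  (t=0,i=0, bit5=1)
  nb #..: next=.  (t=0,i=2, bit4=0)
  nb .##: next=.  (t=0,i=4, bit3=0)
  nb .#.: next=#  (t=0,i=1, bit2=1)
  nb ..#: next=.  (t=0,i=3, bit1=0)
  nb ...: next=#  (t=1,i=3, bit0=1)
  bits 00100101 = 37

37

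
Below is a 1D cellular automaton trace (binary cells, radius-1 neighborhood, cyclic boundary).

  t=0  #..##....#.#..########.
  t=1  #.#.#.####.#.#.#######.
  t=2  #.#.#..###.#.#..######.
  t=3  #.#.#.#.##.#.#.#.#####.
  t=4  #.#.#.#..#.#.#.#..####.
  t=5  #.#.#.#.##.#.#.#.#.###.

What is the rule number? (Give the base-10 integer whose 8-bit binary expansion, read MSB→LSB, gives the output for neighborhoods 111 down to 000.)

  ### -> #   bit 7 = 1  t=0,i=15
  ##. -> #   bit 6 = 1  t=0,i=4
  #.# -> .   bit 5 = 0  t=0,i=10
  #.. -> .   bit 4 = 0  t=0,i=1
  .## -> .   bit 3 = 0  t=0,i=3
  .#. -> #   bit 2 = 1  t=0,i=0
  ..# -> #   bit 1 = 1  t=0,i=2
  ... -> #   bit 0 = 1  t=0,i=6
  bits 11000111 = 199

199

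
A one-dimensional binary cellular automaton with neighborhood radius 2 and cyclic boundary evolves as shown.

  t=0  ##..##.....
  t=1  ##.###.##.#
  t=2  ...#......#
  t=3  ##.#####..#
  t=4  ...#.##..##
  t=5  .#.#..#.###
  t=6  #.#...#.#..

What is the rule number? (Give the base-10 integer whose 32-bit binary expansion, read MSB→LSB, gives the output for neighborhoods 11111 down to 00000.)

3297449465

  ##### -> #   bit 31 = 1  t=3,i=5
  ####. -> #   bit 30 = 1  t=3,i=6
  ###.# -> .   bit 29 = 0  t=1,i=1
  ###.. -> .   bit 28 = 0  t=3,i=7
  ##.## -> .   bit 27 = 0  t=1,i=2
  ##.#. -> #   bit 26 = 1  t=5,i=0
  ##..# -> .   bit 25 = 0  t=0,i=2
  ##... -> .   bit 24 = 0  t=0,i=6
  #.### -> #   bit 23 = 1  t=1,i=3
  #.##. -> .   bit 22 = 0  t=1,i=7
  #.#.# -> .   bit 21 = 0  t=5,i=1
  #.#.. -> .   bit 20 = 0  t=5,i=3
  #..## -> #   bit 19 = 1  t=0,i=3
  #..#. -> .   bit 18 = 0  t=5,i=5
  #...# -> #   bit 17 = 1  t=2,i=1
  #.... -> #   bit 16 = 1  t=0,i=7
  .#### -> .   bit 15 = 0  t=3,i=4
  .###. -> .   bit 14 = 0  t=1,i=0
  .##.# -> .   bit 13 = 0  t=1,i=8
  .##.. -> #   bit 12 = 1  t=0,i=1
  .#.## -> .   bit 11 = 0  t=4,i=4
  .#.#. -> #   bit 10 = 1  t=5,i=2
  .#..# -> .   bit 9 = 0  t=5,i=4
  .#... -> #   bit 8 = 1  t=2,i=0
  ..### -> #   bit 7 = 1  t=3,i=10
  ..##. -> #   bit 6 = 1  t=0,i=0
  ..#.# -> #   bit 5 = 1  t=4,i=3
  ..#.. -> #   bit 4 = 1  t=2,i=3
  ...## -> #   bit 3 = 1  t=0,i=10
  ...#. -> .   bit 2 = 0  t=2,i=2
  ....# -> .   bit 1 = 0  t=0,i=9
  ..... -> #   bit 0 = 1  t=0,i=8
  bits 11000100100010110001010111111001 = 3297449465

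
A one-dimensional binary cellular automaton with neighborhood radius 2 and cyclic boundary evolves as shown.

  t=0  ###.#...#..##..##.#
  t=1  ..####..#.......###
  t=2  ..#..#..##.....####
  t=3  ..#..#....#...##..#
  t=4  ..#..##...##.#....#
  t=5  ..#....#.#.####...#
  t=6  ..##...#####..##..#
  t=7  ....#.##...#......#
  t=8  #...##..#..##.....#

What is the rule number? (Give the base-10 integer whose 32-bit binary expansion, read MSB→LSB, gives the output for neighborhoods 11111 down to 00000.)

  #####|.  b31=0 t=6,i=9
  ####.|.  b30=0 t=0,i=1
  ###.#|#  b29=1 t=0,i=2
  ###..|#  b28=1 t=1,i=5
  ##.##|#  b27=1 t=0,i=17
  ##.#.|#  b26=1 t=0,i=3
  ##..#|.  b25=0 t=0,i=13
  ##...|#  b24=1 t=2,i=10
  #.###|#  b23=1 t=0,i=18
  #.##.|.  b22=0 t=7,i=6
  #.#.#|#  b21=1 t=5,i=9
  #.#..|#  b20=1 t=0,i=4
  #..##|.  b19=0 t=0,i=10
  #..#.|.  b18=0 t=1,i=7
  #...#|.  b17=0 t=0,i=6
  #....|.  b16=0 t=1,i=10
  .####|.  b15=0 t=0,i=0
  .###.|#  b14=1 t=1,i=17
  .##.#|#  b13=1 t=0,i=16
  .##..|.  b12=0 t=0,i=12
  .#.##|#  b11=1 t=5,i=10
  .#.#.|#  b10=1 t=5,i=8
  .#..#|.  b9=0 t=0,i=9
  .#...|#  b8=1 t=0,i=5
  ..###|#  b7=1 t=1,i=2
  ..##.|.  b6=0 t=0,i=11
  ..#.#|#  b5=1 t=5,i=7
  ..#..|#  b4=1 t=0,i=8
  ...##|#  b3=1 t=1,i=15
  ...#.|.  b2=0 t=0,i=7
  ....#|.  b1=0 t=1,i=14
  .....|.  b0=0 t=1,i=11
  bits 00111101101100000110110110111000 = 1034972600

1034972600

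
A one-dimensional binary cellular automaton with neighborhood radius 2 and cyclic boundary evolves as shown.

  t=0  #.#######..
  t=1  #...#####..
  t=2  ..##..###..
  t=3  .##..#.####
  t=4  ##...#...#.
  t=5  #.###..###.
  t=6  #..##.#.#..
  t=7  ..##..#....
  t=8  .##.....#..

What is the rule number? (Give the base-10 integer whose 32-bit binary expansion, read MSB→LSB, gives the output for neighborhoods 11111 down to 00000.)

3647684716

  #####|#  b31=1 t=0,i=4
  ####.|#  b30=1 t=0,i=7
  ###.#|.  b29=0 t=3,i=10
  ###..|#  b28=1 t=0,i=8
  ##.##|#  b27=1 t=3,i=0
  ##.#.|.  b26=0 t=5,i=10
  ##..#|.  b25=0 t=0,i=9
  ##...|#  b24=1 t=2,i=9
  #.###|.  b23=0 t=0,i=2
  #.##.|#  b22=1 t=3,i=1
  #.#.#|#  b21=1 t=5,i=0
  #.#..|.  b20=0 t=6,i=8
  #..##|#  b19=1 t=2,i=5
  #..#.|.  b18=0 t=0,i=10
  #...#|#  b17=1 t=1,i=2
  #....|#  b16=1 t=2,i=10
  .####|.  b15=0 t=0,i=3
  .###.|#  b14=1 t=2,i=7
  .##.#|.  b13=0 t=6,i=4
  .##..|.  b12=0 t=2,i=3
  .#.##|.  b11=0 t=0,i=1
  .#.#.|.  b10=0 t=6,i=7
  .#..#|.  b9=0 t=6,i=1
  .#...|.  b8=0 t=1,i=1
  ..###|.  b7=0 t=1,i=4
  ..##.|#  b6=1 t=2,i=2
  ..#.#|#  b5=1 t=0,i=0
  ..#..|.  b4=0 t=1,i=0
  ...##|#  b3=1 t=1,i=3
  ...#.|#  b2=1 t=4,i=4
  ....#|.  b1=0 t=2,i=0
  .....|.  b0=0 t=7,i=9
  bits 11011001011010110100000001101100 = 3647684716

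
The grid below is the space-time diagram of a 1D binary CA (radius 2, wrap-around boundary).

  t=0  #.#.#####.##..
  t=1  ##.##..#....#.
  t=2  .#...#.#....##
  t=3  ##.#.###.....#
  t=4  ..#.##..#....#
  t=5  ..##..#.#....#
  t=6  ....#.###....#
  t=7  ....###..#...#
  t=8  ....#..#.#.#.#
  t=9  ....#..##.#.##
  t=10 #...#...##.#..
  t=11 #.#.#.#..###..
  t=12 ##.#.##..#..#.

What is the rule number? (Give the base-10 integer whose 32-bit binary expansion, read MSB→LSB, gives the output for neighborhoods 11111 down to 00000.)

1200762032

  #####|.  b31=0 t=0,i=6
  ####.|#  b30=1 t=0,i=7
  ###.#|.  b29=0 t=0,i=8
  ###..|.  b28=0 t=3,i=7
  ##.##|.  b27=0 t=0,i=9
  ##.#.|#  b26=1 t=2,i=0
  ##..#|#  b25=1 t=0,i=12
  ##...|#  b24=1 t=3,i=8
  #.###|#  b23=1 t=0,i=4
  #.##.|.  b22=0 t=0,i=10
  #.#.#|.  b21=0 t=0,i=2
  #.#..|#  b20=1 t=2,i=1
  #..##|.  b19=0 t=5,i=1
  #..#.|.  b18=0 t=0,i=13
  #...#|#  b17=1 t=2,i=3
  #....|.  b16=0 t=1,i=9
  .####|.  b15=0 t=0,i=5
  .###.|.  b14=0 t=3,i=0
  .##.#|#  b13=1 t=1,i=1
  .##..|.  b12=0 t=0,i=11
  .#.##|#  b11=1 t=0,i=3
  .#.#.|#  b10=1 t=0,i=1
  .#..#|.  b9=0 t=4,i=0
  .#...|.  b8=0 t=1,i=8
  ..###|#  b7=1 t=3,i=13
  ..##.|.  b6=0 t=2,i=12
  ..#.#|#  b5=1 t=0,i=0
  ..#..|#  b4=1 t=1,i=7
  ...##|.  b3=0 t=2,i=11
  ...#.|.  b2=0 t=1,i=11
  ....#|.  b1=0 t=1,i=10
  .....|.  b0=0 t=3,i=10
  bits 01000111100100100010110010110000 = 1200762032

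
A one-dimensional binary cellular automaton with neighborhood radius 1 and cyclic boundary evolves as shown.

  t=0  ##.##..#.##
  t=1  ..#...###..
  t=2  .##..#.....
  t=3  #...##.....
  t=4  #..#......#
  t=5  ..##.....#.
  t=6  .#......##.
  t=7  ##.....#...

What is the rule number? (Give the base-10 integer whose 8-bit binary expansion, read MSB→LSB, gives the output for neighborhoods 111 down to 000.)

38

  [7] ### => .  t=0,i=0
  [6] ##. => .  t=0,i=1
  [5] #.# => #  t=0,i=2
  [4] #.. => .  t=0,i=5
  [3] .## => .  t=0,i=3
  [2] .#. => #  t=0,i=7
  [1] ..# => #  t=0,i=6
  [0] ... => .  t=1,i=0
  bits 00100110 = 38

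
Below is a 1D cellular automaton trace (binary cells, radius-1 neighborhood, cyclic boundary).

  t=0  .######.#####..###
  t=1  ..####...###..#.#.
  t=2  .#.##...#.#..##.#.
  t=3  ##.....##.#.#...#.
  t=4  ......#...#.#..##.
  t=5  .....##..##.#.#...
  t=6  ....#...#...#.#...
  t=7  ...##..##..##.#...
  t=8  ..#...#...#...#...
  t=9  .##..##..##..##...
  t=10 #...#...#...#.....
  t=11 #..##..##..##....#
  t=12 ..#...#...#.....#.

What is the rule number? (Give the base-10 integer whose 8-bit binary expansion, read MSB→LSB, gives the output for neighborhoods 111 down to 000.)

134

  ###|#  b7=1 t=0,i=2
  ##.|.  b6=0 t=0,i=6
  #.#|.  b5=0 t=0,i=0
  #..|.  b4=0 t=0,i=13
  .##|.  b3=0 t=0,i=1
  .#.|#  b2=1 t=1,i=14
  ..#|#  b1=1 t=0,i=14
  ...|.  b0=0 t=1,i=0
  bits 10000110 = 134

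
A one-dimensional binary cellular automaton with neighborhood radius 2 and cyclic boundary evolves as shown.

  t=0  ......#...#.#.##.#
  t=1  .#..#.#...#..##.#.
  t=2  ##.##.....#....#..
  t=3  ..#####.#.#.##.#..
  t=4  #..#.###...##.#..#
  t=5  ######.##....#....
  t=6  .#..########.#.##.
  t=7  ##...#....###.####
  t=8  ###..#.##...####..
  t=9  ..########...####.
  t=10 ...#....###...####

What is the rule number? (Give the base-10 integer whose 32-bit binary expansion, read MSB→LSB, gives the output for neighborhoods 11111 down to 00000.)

2143655986

  ##### -> .   bit 31 = 0  t=3,i=4
  ####. -> #   bit 30 = 1  t=3,i=5
  ###.# -> #   bit 29 = 1  t=3,i=6
  ###.. -> #   bit 28 = 1  t=4,i=7
  ##.## -> #   bit 27 = 1  t=2,i=2
  ##.#. -> #   bit 26 = 1  t=0,i=16
  ##..# -> #   bit 25 = 1  t=4,i=1
  ##... -> #   bit 24 = 1  t=2,i=5
  #.### -> #   bit 23 = 1  t=4,i=5
  #.##. -> #   bit 22 = 1  t=0,i=14
  #.#.# -> .   bit 21 = 0  t=0,i=12
  #.#.. -> .   bit 20 = 0  t=0,i=17
  #..## -> .   bit 19 = 0  t=1,i=12
  #..#. -> #   bit 18 = 1  t=1,i=0
  #...# -> .   bit 17 = 0  t=0,i=8
  #.... -> #   bit 16 = 1  t=0,i=1
  .#### -> #   bit 15 = 1  t=3,i=3
  .###. -> .   bit 14 = 0  t=4,i=6
  .##.# -> .   bit 13 = 0  t=0,i=15
  .##.. -> #   bit 12 = 1  t=2,i=4
  .#.## -> #   bit 11 = 1  t=0,i=13
  .#.#. -> .   bit 10 = 0  t=0,i=11
  .#..# -> .   bit 9 = 0  t=1,i=2
  .#... -> .   bit 8 = 0  t=0,i=0
  ..### -> .   bit 7 = 0  t=3,i=2
  ..##. -> .   bit 6 = 0  t=1,i=13
  ..#.# -> #   bit 5 = 1  t=0,i=10
  ..#.. -> #   bit 4 = 1  t=0,i=6
  ...## -> .   bit 3 = 0  t=3,i=1
  ...#. -> .   bit 2 = 0  t=0,i=5
  ....# -> #   bit 1 = 1  t=0,i=4
  ..... -> .   bit 0 = 0  t=0,i=2
  bits 01111111110001011001100000110010 = 2143655986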